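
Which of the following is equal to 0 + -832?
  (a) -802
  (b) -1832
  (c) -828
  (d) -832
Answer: d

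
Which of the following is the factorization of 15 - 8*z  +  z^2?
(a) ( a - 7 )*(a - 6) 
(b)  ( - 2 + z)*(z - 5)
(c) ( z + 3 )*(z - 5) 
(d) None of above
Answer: d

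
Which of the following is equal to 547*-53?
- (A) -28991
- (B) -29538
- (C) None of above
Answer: A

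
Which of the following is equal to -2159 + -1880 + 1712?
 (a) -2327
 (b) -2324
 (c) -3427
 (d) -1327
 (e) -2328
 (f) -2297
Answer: a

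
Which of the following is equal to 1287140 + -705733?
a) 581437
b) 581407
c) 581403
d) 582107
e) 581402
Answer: b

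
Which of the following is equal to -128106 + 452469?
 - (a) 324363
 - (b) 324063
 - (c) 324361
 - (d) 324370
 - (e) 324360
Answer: a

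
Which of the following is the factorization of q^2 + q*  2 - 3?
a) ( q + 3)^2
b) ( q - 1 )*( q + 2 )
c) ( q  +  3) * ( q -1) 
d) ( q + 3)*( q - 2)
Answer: c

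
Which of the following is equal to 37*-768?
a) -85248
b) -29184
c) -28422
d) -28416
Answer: d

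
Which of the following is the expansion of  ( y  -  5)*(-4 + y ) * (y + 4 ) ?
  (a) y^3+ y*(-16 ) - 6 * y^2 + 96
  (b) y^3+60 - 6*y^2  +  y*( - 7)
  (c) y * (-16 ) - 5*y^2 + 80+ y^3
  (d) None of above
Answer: c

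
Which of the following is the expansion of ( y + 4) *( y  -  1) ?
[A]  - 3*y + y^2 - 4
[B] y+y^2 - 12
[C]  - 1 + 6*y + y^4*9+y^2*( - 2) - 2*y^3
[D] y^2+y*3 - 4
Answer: D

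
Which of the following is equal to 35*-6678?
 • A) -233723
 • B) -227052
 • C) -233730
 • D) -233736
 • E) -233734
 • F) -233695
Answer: C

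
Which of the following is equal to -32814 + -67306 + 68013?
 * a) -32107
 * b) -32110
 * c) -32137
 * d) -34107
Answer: a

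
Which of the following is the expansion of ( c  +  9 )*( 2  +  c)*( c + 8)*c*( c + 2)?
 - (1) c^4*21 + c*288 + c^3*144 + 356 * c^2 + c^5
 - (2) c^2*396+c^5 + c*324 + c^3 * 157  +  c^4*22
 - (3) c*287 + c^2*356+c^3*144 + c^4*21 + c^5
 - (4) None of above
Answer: 1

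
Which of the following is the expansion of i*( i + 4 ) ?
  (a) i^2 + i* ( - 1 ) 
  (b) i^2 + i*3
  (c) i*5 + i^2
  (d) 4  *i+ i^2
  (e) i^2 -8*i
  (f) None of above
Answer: d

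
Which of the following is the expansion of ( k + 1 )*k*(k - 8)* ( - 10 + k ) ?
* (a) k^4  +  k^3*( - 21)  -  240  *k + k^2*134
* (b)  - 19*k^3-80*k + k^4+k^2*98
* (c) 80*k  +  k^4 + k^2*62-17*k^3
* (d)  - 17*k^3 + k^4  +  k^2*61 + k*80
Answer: c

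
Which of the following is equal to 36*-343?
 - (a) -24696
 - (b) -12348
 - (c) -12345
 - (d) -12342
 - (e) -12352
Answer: b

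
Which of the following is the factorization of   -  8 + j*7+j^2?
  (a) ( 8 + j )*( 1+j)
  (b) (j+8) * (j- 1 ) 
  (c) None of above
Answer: b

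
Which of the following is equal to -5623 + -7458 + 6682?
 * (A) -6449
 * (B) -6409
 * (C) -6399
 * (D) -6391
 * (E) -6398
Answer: C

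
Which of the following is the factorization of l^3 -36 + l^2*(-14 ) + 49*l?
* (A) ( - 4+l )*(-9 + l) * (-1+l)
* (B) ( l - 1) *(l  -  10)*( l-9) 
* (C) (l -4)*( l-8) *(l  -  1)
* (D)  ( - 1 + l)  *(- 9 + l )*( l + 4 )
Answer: A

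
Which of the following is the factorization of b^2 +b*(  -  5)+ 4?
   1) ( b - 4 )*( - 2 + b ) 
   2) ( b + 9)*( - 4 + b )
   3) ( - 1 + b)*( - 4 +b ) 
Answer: 3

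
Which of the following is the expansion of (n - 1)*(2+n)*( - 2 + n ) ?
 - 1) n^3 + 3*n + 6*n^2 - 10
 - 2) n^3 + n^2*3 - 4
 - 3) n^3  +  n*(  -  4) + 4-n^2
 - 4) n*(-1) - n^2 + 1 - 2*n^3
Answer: 3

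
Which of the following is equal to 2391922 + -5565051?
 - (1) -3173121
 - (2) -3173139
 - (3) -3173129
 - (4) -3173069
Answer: 3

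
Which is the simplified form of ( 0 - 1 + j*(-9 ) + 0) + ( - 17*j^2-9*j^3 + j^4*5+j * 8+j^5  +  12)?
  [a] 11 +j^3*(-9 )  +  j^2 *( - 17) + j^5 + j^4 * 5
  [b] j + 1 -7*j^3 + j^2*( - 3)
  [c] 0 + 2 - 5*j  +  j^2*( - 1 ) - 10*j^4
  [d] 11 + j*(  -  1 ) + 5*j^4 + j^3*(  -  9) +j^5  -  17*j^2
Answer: d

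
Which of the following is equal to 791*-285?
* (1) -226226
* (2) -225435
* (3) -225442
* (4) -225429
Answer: 2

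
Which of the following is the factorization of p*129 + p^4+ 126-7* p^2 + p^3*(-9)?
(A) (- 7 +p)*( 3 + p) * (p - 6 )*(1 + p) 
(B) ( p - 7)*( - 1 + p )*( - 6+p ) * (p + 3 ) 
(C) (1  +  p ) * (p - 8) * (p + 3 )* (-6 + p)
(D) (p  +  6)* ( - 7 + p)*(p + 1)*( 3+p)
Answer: A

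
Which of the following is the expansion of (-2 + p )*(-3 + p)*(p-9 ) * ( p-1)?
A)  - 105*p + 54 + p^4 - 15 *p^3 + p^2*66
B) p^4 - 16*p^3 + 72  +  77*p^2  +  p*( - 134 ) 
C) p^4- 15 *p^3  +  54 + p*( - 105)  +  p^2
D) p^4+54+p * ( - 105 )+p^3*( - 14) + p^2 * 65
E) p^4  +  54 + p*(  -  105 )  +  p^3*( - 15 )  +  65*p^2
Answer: E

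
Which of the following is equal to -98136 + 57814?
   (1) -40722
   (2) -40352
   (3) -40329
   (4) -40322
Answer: 4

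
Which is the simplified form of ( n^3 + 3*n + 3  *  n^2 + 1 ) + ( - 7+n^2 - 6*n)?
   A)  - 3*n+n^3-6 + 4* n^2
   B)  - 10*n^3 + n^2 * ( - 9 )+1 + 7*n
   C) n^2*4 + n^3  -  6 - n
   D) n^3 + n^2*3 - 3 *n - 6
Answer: A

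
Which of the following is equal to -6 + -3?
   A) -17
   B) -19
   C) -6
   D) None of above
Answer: D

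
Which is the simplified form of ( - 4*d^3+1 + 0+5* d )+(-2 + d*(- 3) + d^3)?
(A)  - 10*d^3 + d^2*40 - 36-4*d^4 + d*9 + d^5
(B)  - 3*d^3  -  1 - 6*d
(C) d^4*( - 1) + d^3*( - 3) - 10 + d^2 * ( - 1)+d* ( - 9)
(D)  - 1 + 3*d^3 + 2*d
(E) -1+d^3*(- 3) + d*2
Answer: E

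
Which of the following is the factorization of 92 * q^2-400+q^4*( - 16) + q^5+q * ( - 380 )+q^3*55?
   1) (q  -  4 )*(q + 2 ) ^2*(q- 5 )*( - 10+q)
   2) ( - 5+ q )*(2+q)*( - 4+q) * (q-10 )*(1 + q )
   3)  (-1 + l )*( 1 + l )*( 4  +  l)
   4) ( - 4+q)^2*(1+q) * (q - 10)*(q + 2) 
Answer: 2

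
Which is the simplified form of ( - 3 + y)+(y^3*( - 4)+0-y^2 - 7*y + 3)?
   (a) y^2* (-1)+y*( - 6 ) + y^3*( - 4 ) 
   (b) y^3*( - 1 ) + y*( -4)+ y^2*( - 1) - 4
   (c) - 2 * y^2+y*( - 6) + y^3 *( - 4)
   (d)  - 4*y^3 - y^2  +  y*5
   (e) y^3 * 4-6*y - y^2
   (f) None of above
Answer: a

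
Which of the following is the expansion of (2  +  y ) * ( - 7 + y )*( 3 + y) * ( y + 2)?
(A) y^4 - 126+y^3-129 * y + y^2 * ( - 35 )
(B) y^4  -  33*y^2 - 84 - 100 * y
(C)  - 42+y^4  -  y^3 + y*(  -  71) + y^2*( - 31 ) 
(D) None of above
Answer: B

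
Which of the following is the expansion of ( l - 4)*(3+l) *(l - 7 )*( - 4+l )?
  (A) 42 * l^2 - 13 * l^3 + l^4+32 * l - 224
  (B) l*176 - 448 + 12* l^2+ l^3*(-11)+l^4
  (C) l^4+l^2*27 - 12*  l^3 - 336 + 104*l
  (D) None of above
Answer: C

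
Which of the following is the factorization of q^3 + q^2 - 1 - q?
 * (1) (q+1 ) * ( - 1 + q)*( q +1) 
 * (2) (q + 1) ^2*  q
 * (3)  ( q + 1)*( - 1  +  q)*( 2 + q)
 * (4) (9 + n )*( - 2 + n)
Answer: 1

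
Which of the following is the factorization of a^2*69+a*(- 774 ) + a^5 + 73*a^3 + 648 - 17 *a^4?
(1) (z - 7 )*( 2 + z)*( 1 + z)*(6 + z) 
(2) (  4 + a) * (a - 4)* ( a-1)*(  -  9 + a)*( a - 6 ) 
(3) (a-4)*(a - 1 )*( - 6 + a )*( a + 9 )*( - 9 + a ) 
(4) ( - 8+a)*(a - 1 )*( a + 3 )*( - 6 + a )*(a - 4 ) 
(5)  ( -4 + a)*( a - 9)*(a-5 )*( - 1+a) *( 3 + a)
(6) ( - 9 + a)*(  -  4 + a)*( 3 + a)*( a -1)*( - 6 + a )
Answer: 6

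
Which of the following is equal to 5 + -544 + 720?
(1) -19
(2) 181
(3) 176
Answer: 2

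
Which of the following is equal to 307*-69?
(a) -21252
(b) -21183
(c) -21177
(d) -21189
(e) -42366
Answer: b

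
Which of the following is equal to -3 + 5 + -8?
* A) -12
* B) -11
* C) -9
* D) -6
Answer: D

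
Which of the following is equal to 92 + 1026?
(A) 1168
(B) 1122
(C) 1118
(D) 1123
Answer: C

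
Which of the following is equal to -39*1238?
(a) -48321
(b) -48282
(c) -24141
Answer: b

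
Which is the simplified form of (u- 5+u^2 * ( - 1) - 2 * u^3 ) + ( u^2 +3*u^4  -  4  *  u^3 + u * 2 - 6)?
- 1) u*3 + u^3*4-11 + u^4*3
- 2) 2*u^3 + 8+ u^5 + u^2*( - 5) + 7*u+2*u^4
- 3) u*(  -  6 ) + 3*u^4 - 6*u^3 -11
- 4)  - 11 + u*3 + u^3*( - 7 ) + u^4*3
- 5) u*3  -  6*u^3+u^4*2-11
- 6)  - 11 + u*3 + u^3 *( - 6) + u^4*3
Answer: 6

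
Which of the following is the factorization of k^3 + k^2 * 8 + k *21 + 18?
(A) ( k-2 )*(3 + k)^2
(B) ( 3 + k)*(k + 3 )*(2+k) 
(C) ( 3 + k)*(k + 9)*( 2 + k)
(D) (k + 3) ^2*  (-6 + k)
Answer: B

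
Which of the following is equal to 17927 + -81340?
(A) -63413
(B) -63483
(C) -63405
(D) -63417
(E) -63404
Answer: A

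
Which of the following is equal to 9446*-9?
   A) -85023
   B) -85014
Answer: B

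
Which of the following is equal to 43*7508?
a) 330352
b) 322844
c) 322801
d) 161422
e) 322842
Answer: b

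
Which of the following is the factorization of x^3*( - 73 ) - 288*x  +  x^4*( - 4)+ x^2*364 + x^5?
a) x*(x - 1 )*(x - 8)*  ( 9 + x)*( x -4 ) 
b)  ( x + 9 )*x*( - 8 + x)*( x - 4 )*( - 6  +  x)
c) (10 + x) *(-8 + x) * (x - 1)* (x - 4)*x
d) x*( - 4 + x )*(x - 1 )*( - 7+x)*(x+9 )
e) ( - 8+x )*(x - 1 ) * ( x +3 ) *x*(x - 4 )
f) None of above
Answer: a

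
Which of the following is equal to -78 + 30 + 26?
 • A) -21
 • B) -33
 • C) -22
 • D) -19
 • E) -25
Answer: C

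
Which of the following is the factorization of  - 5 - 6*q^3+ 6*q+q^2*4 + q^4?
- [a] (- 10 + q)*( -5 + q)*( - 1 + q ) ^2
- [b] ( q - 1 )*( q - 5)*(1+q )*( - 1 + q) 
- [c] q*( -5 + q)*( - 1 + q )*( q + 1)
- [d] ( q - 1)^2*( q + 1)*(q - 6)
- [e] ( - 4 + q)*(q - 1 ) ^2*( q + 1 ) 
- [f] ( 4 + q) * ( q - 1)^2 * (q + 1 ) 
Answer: b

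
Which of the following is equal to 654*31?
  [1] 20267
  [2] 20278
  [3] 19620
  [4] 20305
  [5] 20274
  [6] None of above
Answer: 5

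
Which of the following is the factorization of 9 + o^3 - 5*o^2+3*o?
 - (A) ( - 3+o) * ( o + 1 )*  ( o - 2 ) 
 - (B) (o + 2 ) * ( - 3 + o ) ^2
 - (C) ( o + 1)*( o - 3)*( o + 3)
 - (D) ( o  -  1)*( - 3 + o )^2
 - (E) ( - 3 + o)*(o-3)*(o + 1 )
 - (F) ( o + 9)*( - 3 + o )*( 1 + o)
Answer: E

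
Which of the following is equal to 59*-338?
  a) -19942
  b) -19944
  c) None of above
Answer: a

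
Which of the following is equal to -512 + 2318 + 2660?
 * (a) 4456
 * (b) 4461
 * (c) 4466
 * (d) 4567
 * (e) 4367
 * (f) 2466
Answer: c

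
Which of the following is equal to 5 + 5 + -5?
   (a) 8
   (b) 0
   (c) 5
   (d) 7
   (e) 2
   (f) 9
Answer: c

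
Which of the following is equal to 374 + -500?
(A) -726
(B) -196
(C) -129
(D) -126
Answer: D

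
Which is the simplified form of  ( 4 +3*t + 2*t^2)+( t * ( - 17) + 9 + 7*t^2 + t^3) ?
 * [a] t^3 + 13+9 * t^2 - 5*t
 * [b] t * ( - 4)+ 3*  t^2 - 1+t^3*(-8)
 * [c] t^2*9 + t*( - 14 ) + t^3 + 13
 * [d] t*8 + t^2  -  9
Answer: c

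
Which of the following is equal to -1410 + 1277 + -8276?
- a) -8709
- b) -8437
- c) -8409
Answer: c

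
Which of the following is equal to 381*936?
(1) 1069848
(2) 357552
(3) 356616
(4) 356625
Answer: 3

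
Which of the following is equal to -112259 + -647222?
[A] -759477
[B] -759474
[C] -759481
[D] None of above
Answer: C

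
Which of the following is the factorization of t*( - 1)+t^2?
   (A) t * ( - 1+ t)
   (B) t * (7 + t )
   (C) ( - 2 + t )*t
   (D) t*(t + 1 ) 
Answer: A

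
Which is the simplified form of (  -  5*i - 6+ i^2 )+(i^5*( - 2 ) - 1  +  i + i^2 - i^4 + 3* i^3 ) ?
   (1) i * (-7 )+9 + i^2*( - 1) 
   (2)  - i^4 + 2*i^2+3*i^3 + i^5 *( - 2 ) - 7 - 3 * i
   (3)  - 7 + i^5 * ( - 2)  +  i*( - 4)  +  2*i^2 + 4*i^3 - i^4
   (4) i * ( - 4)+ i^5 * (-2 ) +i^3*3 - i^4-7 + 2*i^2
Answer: 4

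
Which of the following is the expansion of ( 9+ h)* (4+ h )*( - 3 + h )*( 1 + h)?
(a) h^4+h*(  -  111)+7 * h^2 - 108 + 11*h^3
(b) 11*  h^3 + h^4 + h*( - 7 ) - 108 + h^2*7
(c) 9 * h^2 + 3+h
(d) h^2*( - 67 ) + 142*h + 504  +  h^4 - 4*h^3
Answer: a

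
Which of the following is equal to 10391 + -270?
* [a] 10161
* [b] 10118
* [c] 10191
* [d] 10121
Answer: d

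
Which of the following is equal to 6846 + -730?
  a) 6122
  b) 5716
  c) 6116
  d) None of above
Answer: c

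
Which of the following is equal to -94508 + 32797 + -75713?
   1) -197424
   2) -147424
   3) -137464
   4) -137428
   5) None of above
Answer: 5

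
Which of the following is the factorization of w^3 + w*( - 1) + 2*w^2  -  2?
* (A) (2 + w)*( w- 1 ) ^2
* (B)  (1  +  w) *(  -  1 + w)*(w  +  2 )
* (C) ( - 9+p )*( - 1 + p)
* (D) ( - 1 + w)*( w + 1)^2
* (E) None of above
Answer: B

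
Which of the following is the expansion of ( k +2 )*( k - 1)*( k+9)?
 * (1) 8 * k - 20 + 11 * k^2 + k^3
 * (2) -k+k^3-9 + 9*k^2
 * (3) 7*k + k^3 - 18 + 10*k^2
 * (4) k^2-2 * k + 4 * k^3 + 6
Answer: 3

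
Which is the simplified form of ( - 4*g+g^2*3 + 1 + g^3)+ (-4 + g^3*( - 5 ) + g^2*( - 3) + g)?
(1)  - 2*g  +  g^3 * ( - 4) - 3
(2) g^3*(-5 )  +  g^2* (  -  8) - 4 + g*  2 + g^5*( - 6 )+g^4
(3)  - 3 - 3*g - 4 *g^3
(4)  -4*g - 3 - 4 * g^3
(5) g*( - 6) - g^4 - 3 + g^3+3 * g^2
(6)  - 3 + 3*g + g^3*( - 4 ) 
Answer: 3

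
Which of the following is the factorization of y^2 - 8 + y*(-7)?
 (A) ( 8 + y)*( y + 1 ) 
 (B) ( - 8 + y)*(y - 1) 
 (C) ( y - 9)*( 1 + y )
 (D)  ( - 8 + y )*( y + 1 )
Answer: D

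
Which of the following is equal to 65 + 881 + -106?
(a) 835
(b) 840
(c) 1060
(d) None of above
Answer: b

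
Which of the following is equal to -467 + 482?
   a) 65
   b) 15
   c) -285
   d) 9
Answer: b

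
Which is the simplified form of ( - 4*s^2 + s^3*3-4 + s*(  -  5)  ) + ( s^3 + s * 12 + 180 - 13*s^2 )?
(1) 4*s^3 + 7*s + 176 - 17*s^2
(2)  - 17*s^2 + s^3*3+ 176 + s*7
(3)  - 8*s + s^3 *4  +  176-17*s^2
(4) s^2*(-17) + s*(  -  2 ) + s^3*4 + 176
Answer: 1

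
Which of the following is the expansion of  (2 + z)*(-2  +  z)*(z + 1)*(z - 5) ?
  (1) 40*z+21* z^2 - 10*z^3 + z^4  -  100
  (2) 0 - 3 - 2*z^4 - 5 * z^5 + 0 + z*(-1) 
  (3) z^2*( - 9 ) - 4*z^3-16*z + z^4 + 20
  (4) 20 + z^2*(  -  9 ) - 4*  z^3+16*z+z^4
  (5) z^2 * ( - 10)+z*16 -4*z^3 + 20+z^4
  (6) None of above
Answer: 4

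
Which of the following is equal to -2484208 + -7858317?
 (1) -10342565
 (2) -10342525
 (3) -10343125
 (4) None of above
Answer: 2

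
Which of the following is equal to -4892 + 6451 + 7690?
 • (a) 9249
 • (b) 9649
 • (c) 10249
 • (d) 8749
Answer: a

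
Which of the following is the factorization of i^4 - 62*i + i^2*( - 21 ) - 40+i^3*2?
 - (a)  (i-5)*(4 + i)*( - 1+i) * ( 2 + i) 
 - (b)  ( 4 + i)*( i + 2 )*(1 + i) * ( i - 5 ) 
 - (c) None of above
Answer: b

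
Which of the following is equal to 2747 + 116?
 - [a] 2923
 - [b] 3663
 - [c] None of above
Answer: c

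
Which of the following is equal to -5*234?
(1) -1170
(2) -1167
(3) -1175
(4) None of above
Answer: 1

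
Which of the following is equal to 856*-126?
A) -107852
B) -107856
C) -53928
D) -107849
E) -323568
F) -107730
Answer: B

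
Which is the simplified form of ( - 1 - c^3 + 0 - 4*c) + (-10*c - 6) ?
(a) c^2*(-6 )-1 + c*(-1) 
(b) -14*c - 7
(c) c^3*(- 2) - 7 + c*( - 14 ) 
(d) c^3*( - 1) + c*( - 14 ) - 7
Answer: d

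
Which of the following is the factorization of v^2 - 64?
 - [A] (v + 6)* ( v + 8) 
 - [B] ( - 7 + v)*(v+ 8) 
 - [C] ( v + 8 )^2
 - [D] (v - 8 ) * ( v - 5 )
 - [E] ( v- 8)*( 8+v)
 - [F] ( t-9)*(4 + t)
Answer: E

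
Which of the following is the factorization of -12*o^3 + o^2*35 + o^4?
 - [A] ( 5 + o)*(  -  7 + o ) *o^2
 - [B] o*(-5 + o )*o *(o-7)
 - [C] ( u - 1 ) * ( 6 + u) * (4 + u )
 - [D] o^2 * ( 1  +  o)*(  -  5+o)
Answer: B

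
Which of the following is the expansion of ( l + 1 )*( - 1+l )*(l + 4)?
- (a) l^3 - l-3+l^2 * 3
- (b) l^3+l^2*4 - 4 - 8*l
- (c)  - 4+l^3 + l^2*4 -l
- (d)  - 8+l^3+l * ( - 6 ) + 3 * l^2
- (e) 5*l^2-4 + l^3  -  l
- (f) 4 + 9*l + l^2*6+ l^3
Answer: c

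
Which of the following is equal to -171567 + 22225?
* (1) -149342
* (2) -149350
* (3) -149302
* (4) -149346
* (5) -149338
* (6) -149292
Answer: 1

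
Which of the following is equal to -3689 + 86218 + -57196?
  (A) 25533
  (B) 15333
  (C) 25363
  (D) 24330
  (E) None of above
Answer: E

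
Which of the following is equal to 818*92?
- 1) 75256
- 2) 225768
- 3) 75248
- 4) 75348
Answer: 1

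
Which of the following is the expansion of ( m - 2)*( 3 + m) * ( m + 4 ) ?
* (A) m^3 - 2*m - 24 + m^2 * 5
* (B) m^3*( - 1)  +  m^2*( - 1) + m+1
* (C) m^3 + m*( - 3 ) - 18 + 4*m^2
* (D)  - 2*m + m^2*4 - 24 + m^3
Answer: A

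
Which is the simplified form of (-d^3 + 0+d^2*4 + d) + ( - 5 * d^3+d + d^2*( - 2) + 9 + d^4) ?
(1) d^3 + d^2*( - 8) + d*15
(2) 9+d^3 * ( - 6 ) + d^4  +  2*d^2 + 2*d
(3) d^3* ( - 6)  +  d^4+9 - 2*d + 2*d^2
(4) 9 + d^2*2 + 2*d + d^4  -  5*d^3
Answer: 2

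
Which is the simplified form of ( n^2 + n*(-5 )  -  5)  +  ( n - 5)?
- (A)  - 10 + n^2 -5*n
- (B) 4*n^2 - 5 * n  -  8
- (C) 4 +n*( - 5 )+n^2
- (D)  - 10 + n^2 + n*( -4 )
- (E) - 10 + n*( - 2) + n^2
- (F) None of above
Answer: D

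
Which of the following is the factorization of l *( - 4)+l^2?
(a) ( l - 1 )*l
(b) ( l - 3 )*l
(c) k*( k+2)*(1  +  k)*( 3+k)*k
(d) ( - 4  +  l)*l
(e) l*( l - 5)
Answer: d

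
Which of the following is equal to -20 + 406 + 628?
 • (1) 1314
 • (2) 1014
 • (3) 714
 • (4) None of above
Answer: 2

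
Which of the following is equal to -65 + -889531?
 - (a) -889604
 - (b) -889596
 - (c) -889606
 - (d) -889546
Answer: b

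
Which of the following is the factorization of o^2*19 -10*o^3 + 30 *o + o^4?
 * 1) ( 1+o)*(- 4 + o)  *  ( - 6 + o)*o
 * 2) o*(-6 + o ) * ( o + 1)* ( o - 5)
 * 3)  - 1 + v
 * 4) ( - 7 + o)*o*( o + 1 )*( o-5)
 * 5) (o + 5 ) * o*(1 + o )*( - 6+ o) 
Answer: 2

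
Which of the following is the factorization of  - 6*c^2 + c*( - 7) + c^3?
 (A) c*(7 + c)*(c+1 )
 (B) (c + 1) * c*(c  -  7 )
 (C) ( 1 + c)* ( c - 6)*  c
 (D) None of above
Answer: B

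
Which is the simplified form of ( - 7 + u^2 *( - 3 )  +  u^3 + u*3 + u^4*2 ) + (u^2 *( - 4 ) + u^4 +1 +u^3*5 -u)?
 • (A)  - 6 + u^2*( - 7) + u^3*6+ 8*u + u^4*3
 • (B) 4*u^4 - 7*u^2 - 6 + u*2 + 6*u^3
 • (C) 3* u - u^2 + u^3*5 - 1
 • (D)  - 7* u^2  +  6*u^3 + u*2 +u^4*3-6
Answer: D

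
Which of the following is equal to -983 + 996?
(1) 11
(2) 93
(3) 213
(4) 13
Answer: 4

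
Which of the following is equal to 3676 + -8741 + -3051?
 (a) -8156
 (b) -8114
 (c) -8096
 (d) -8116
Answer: d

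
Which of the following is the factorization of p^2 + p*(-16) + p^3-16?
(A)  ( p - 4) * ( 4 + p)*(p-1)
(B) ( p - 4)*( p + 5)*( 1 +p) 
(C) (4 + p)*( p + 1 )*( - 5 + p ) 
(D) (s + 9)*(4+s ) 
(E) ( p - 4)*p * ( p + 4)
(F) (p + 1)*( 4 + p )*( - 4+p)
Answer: F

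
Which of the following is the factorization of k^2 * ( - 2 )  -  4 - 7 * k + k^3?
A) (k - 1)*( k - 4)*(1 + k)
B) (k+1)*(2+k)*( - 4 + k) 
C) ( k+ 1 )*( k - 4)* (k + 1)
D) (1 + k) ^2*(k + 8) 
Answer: C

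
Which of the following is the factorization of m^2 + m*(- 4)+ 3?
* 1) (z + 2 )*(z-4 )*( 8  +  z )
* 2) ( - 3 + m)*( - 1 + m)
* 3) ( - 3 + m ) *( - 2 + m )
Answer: 2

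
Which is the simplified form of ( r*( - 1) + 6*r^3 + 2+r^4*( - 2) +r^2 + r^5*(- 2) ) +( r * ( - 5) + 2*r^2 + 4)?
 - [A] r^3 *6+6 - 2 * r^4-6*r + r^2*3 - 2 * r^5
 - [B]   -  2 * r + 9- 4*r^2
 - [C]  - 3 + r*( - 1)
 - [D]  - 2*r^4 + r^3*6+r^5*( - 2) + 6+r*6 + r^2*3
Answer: A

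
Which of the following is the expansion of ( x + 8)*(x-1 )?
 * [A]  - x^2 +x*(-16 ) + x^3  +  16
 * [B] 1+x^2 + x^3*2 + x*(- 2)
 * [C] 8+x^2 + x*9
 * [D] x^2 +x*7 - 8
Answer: D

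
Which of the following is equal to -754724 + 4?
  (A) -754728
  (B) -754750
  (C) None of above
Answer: C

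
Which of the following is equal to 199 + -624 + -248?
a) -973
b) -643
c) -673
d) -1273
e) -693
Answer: c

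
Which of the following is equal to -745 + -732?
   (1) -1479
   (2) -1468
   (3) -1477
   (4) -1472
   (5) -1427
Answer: 3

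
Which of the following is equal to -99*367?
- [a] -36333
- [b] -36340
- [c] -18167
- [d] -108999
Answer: a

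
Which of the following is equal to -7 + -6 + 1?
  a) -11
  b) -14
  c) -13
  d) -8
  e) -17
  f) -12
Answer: f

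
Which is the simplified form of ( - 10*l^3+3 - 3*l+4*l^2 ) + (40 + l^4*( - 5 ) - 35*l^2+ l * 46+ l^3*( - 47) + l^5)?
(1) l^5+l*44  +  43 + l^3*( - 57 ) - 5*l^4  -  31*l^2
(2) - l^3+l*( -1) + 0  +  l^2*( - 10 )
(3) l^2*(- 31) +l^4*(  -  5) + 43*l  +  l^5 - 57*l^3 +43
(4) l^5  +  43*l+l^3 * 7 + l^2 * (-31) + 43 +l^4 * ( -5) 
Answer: 3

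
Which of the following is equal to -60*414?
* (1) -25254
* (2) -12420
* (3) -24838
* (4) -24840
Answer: 4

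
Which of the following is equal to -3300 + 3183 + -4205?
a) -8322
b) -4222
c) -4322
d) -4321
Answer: c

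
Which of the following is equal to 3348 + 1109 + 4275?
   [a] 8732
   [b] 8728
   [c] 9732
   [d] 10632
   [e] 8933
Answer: a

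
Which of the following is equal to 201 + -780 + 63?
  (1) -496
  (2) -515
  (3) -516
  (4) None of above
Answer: 3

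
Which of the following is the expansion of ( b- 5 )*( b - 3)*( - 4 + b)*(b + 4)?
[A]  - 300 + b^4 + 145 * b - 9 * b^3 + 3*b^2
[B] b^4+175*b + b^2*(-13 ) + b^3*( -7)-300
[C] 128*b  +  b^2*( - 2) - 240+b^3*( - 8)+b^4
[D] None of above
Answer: D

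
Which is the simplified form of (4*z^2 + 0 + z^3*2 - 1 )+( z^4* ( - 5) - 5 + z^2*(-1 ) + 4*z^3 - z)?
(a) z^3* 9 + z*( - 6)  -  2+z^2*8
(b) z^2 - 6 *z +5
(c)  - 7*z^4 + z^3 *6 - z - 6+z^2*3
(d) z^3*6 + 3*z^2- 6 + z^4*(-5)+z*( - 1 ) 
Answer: d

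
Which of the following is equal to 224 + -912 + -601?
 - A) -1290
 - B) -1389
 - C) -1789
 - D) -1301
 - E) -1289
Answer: E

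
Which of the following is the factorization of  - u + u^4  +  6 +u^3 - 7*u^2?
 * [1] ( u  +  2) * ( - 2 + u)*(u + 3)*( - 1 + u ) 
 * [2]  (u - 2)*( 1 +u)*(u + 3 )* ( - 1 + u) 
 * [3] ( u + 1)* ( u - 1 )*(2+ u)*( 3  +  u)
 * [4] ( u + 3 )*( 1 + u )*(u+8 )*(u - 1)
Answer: 2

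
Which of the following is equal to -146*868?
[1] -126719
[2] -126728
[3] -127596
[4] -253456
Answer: 2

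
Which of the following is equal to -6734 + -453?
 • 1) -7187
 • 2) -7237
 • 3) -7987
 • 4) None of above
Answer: 1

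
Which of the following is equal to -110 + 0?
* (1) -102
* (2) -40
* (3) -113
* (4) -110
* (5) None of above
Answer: 4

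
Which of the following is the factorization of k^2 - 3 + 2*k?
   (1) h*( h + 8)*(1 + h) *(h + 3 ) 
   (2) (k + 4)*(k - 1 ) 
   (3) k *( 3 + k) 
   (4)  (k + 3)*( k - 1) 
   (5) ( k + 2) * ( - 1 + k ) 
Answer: 4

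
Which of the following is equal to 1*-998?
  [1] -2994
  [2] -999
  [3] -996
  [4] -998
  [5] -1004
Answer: 4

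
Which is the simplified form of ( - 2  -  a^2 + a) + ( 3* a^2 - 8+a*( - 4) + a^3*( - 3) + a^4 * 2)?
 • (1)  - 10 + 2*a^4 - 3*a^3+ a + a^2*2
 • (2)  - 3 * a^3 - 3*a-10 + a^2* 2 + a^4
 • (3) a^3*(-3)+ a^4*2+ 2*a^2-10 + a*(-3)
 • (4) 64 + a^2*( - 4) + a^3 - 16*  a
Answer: 3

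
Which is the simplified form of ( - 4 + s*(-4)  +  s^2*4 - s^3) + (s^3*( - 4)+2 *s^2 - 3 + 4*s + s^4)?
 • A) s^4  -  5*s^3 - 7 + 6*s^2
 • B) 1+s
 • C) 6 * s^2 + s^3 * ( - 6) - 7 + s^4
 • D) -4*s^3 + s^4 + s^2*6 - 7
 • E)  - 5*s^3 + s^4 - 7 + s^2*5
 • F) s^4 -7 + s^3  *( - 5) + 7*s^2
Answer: A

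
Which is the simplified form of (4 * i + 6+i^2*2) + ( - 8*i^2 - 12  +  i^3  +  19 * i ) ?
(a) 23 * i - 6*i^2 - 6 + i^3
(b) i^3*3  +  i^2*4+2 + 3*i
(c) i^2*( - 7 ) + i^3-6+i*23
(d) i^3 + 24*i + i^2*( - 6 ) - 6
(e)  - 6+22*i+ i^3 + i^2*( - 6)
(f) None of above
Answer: a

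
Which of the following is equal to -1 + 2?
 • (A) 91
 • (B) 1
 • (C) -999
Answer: B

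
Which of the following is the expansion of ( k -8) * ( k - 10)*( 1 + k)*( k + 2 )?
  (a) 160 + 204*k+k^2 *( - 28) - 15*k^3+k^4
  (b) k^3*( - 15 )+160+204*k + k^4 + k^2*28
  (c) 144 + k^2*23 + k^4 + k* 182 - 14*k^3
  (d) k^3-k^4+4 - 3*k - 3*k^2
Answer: b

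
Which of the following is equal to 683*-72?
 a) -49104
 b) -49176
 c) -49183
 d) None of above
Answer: b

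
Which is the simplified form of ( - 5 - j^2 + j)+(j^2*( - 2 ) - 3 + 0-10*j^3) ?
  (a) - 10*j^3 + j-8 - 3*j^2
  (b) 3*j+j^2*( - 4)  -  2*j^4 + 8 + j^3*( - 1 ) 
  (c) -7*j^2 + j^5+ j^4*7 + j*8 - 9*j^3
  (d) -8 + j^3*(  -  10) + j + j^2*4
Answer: a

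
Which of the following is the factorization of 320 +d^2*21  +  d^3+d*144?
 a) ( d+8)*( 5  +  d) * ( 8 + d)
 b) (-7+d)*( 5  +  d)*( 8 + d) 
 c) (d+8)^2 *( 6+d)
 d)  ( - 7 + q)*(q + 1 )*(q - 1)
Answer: a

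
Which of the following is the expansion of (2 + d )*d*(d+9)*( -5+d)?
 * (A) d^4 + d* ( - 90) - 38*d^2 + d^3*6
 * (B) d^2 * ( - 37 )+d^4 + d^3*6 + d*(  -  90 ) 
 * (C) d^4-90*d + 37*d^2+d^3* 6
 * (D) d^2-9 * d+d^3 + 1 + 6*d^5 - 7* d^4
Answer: B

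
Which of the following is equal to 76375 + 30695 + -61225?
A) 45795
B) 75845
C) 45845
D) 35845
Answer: C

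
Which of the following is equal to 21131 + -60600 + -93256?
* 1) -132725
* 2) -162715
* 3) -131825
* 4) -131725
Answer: 1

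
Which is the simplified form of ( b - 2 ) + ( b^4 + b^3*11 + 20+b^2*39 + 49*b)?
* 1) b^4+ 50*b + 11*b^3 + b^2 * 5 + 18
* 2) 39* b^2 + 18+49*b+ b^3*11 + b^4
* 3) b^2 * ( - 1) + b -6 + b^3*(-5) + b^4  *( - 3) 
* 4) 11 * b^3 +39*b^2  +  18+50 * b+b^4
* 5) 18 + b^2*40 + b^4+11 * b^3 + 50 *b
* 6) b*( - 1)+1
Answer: 4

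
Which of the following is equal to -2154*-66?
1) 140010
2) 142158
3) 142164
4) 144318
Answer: 3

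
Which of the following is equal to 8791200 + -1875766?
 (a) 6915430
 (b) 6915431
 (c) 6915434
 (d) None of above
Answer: c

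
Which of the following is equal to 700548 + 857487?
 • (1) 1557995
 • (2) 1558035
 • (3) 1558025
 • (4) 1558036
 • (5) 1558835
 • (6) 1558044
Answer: 2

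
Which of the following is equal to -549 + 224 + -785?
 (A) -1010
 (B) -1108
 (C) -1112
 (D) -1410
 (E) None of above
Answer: E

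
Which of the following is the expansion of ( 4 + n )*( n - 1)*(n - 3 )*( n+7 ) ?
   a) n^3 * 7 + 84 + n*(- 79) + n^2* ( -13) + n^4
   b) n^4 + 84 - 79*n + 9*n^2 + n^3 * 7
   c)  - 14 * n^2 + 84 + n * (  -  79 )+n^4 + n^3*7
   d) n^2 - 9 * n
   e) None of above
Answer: a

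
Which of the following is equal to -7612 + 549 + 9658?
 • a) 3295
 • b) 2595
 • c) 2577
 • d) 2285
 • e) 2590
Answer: b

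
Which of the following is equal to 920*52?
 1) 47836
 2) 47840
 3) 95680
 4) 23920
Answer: 2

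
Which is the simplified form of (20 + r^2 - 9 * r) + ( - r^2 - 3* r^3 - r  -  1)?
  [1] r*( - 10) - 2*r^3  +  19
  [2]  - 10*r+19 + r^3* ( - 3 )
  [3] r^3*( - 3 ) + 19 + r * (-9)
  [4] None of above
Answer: 2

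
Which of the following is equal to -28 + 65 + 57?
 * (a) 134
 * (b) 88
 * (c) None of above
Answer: c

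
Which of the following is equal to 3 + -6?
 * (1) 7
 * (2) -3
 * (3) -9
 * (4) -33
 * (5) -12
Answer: 2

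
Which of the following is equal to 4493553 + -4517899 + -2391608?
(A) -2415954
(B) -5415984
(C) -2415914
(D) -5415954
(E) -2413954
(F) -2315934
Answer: A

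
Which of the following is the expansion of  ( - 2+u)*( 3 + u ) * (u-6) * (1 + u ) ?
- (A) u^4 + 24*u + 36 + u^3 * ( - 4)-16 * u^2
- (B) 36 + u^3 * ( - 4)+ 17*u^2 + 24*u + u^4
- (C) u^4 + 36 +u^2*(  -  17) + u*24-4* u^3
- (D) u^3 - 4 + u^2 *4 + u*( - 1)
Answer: C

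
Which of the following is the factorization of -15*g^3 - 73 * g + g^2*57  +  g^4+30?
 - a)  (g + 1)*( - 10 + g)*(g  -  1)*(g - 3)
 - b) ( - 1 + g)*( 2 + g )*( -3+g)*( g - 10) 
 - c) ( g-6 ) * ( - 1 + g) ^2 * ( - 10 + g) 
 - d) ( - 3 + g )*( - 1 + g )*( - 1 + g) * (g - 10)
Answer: d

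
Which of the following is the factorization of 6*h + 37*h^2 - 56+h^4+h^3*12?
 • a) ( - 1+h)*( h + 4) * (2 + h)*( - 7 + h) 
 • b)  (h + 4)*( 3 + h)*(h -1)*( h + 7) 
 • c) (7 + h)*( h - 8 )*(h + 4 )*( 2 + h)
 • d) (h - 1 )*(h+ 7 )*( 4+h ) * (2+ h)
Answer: d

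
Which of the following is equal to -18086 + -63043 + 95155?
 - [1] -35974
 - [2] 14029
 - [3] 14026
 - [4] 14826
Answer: 3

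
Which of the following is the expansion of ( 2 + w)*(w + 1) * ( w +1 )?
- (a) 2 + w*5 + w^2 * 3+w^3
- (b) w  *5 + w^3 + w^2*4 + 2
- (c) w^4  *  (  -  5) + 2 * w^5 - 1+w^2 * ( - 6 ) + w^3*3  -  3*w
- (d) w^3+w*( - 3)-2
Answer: b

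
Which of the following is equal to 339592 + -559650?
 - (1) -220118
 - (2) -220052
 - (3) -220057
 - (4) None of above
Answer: 4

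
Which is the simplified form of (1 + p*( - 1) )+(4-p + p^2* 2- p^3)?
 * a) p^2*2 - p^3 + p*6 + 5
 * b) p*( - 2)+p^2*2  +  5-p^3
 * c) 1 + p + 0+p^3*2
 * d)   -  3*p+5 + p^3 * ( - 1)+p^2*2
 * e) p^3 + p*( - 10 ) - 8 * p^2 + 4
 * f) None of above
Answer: b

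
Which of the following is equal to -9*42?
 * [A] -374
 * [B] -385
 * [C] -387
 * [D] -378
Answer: D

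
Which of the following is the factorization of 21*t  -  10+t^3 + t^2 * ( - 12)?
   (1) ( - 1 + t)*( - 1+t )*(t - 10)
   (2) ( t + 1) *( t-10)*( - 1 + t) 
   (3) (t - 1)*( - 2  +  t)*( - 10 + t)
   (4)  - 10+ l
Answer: 1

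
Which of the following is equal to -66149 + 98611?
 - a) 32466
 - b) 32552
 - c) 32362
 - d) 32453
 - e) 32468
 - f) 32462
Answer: f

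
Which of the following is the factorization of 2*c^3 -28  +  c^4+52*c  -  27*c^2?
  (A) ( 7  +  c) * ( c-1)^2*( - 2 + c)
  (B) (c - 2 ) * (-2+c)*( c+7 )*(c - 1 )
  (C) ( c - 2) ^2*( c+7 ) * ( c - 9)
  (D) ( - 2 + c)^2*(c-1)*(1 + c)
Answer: B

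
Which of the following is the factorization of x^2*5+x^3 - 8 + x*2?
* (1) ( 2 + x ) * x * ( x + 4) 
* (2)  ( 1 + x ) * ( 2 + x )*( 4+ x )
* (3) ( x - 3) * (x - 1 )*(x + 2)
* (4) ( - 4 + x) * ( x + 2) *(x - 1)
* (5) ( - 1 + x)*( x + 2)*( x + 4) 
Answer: 5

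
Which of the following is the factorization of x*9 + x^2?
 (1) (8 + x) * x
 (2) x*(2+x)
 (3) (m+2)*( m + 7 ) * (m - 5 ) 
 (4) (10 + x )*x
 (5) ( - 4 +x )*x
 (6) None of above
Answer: 6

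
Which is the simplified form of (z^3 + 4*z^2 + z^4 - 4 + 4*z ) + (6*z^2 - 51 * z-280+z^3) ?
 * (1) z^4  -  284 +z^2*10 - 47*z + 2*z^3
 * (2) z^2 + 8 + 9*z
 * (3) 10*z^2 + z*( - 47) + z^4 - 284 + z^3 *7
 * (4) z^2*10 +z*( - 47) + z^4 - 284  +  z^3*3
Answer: 1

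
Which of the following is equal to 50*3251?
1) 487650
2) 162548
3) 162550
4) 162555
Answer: 3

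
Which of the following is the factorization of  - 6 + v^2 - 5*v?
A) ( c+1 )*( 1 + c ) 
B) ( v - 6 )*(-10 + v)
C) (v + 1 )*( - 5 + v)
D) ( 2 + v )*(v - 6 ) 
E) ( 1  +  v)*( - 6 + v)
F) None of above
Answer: E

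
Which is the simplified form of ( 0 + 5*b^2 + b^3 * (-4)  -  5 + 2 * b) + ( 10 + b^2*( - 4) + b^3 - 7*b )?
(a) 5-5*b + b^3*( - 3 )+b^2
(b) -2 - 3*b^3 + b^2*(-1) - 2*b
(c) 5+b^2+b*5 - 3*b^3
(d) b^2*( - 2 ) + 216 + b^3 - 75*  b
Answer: a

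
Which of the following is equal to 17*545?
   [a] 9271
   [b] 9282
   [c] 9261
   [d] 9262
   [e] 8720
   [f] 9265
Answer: f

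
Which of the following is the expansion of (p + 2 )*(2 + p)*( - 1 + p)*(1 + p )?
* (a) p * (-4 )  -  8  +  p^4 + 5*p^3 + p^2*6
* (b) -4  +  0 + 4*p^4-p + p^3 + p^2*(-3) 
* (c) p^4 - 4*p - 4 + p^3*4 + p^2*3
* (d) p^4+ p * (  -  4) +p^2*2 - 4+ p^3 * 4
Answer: c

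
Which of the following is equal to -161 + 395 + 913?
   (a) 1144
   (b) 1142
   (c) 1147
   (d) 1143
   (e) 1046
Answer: c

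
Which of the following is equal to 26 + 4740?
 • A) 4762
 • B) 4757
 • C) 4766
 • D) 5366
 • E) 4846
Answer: C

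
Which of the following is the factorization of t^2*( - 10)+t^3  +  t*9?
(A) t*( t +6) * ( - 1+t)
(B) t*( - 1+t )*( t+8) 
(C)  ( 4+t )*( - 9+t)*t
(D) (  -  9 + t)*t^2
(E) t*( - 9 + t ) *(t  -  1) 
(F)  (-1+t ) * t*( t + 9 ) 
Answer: E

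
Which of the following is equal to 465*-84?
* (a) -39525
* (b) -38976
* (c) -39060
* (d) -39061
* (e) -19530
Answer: c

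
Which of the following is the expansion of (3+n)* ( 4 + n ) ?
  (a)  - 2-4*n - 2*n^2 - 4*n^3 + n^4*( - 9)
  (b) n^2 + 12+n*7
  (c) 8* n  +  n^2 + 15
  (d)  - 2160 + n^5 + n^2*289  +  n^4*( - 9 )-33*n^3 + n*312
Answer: b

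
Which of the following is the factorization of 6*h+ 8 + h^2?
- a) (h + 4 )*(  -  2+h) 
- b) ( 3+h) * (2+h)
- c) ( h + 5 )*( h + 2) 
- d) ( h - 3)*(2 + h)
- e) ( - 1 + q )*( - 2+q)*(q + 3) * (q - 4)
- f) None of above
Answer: f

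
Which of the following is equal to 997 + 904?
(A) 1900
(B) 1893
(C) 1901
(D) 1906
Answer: C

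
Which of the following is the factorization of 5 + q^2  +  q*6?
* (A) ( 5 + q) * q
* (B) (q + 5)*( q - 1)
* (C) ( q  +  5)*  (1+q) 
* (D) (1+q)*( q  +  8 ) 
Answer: C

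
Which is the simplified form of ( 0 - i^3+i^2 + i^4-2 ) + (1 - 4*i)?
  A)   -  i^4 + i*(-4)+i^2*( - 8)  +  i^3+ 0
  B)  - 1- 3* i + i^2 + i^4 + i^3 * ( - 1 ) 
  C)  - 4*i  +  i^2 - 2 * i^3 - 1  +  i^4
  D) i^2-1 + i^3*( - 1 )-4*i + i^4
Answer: D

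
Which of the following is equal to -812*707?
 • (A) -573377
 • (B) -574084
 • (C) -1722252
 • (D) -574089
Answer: B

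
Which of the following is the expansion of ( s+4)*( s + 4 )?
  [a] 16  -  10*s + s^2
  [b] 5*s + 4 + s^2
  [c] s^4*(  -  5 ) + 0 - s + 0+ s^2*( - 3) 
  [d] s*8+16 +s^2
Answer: d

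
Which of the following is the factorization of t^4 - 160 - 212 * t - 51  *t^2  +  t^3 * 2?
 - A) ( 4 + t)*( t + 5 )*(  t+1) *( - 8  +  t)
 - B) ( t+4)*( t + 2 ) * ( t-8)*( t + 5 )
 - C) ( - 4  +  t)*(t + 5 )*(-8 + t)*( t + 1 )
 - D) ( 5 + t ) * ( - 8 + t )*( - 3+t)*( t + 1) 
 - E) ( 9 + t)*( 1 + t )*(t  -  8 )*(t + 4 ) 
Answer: A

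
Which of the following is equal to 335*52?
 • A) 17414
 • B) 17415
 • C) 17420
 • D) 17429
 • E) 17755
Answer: C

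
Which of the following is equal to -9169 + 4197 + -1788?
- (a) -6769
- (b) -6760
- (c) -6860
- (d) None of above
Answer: b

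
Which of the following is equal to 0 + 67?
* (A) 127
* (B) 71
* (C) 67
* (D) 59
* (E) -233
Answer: C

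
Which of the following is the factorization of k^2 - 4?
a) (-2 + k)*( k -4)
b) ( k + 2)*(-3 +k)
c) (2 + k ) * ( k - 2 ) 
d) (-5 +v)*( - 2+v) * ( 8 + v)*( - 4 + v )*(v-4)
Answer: c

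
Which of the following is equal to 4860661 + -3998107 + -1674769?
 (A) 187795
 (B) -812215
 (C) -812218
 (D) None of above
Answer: B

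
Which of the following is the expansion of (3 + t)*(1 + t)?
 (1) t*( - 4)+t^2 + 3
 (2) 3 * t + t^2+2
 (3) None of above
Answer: 3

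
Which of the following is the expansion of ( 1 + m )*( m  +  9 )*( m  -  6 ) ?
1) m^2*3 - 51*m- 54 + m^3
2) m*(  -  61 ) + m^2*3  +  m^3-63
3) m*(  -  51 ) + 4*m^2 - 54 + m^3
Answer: 3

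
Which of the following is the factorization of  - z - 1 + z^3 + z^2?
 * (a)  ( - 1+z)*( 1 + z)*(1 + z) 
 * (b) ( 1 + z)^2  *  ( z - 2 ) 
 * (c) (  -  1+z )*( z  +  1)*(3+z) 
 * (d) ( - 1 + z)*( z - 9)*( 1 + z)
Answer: a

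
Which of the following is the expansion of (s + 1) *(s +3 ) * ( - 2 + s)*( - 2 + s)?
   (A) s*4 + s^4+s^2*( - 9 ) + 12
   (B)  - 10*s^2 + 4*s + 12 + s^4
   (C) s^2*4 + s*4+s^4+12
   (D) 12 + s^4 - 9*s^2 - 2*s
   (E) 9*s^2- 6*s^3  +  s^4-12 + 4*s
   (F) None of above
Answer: A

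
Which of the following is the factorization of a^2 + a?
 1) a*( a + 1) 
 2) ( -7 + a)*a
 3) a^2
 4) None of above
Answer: 1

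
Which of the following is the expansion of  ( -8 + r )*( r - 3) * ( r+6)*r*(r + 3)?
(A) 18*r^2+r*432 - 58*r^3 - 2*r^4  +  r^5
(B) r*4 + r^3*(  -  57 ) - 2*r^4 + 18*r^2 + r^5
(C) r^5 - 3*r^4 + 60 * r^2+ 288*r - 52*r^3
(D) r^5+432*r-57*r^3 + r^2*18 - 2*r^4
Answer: D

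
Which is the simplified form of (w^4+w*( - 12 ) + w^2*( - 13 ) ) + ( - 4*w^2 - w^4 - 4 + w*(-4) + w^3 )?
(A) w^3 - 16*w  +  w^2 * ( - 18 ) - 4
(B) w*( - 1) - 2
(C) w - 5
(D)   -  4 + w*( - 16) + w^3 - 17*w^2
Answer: D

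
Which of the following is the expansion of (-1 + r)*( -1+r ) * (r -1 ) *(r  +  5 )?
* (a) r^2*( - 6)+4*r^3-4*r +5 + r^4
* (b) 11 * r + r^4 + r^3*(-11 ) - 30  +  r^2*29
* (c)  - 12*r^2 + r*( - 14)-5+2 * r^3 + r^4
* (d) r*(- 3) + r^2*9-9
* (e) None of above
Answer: e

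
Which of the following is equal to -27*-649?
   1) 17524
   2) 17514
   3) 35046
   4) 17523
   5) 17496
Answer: 4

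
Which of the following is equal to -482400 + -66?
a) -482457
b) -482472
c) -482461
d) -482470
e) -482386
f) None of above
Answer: f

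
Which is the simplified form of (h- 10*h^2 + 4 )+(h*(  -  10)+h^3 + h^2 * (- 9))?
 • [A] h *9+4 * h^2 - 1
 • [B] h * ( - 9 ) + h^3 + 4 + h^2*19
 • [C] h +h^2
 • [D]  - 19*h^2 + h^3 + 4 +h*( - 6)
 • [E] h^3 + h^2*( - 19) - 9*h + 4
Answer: E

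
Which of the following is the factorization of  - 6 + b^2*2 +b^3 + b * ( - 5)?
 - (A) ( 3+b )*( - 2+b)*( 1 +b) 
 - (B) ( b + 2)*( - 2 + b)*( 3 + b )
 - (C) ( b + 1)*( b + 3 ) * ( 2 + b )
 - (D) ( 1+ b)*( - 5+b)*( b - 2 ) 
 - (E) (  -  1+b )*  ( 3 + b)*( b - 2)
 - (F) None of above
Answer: A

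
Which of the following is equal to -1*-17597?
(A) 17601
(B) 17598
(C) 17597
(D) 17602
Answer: C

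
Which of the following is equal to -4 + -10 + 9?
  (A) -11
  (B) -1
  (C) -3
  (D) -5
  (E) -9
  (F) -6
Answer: D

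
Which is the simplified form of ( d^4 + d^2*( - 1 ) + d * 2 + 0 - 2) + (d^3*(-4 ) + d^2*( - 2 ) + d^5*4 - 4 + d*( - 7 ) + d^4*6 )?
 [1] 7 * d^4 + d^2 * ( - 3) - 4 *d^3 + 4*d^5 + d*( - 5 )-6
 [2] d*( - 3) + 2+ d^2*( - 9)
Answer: 1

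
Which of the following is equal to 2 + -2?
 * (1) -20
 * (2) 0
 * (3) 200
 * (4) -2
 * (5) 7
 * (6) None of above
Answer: 2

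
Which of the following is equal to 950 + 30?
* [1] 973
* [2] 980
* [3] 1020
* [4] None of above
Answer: 2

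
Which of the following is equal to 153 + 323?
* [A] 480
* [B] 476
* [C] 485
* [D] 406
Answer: B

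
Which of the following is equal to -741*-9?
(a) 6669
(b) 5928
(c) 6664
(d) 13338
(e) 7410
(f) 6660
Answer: a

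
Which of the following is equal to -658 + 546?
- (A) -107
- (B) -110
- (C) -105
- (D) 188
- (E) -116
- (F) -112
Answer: F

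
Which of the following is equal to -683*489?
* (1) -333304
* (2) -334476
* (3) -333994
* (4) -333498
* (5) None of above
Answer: 5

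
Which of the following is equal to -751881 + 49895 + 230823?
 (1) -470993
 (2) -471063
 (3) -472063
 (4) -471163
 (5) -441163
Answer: 4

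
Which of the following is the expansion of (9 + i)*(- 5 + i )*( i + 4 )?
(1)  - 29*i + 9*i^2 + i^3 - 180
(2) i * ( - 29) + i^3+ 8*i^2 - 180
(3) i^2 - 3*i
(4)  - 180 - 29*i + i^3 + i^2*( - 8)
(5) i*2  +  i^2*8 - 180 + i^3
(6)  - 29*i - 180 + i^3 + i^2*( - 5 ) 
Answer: 2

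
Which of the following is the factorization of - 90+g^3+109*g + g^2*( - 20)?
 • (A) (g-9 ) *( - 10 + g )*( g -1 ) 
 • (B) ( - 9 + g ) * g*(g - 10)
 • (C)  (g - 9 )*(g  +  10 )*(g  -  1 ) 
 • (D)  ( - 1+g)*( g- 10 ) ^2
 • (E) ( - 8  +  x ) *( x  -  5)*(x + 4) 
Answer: A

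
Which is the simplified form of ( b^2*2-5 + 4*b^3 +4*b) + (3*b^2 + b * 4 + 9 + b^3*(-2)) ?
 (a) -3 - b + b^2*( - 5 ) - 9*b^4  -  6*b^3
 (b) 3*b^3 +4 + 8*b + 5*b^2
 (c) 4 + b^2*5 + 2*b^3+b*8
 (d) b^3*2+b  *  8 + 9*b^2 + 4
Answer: c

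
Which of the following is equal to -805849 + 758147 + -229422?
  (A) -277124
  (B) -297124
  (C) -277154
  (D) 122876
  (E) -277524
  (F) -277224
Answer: A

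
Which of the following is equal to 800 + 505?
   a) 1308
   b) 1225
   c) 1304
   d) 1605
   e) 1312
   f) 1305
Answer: f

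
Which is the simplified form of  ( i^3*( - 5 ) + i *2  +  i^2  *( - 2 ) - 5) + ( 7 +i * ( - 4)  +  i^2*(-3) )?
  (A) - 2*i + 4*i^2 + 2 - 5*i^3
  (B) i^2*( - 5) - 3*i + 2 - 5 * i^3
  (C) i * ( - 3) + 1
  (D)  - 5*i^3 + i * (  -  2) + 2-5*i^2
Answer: D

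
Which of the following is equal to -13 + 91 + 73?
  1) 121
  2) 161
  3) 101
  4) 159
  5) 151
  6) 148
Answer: 5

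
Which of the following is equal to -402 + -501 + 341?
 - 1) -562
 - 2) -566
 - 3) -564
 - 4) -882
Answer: 1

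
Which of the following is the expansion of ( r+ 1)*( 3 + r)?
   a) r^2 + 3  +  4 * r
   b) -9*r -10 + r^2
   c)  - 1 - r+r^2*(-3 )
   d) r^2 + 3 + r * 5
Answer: a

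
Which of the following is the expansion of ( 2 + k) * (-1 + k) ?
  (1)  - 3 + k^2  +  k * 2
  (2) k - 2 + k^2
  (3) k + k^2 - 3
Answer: 2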